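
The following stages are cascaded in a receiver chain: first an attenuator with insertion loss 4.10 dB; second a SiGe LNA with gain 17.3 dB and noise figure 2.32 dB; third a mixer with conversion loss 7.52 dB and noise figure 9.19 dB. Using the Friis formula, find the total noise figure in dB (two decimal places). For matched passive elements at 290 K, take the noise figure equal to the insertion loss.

6.75 dB

Convert to linear (a loss of L dB is a gain of −L dB): F_i = 10^(NF_i/10), G_i = 10^(G_i,dB/10)
  Stage 1: F_1 = 10^(4.10/10) = 2.570, G_1 = 10^(−4.10/10) = 0.3890
  Stage 2: F_2 = 10^(2.32/10) = 1.706, G_2 = 10^(17.3/10) = 53.70
  Stage 3: F_3 = 10^(9.19/10) = 8.299, G_3 = 10^(−7.52/10) = 0.1770
Friis cascade:
  F = 2.570 + (1.706 − 1)/0.3890 + (8.299 − 1)/20.89 = 4.735
NF = 10 log₁₀(4.735) = 6.75 dB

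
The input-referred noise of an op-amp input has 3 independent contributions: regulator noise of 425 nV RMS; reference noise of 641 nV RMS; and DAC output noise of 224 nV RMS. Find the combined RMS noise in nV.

801 nV

Uncorrelated sources add in power (mean-square): V_tot = √(ΣV_i²)
V_tot = √[(4.25×10⁻⁷)² + (6.41×10⁻⁷)² + (2.24×10⁻⁷)²] = 8.01×10⁻⁷ V = 801 nV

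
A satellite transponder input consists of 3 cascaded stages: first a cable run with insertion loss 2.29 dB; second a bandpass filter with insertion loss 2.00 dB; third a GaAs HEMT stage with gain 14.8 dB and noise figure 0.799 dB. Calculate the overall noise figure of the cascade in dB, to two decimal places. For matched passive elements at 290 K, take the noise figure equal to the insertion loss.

Convert to linear (a loss of L dB is a gain of −L dB): F_i = 10^(NF_i/10), G_i = 10^(G_i,dB/10)
  Stage 1: F_1 = 10^(2.29/10) = 1.694, G_1 = 10^(−2.29/10) = 0.5902
  Stage 2: F_2 = 10^(2.00/10) = 1.585, G_2 = 10^(−2.00/10) = 0.6310
  Stage 3: F_3 = 10^(0.799/10) = 1.202, G_3 = 10^(14.8/10) = 30.20
Friis cascade:
  F = 1.694 + (1.585 − 1)/0.5902 + (1.202 − 1)/0.3724 = 3.228
NF = 10 log₁₀(3.228) = 5.09 dB

5.09 dB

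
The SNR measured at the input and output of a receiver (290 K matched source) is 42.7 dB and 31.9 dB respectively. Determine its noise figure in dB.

10.8 dB

NF (dB) = SNR_in(dB) − SNR_out(dB) when the source is at T₀
NF = 42.7 − 31.9 = 10.8 dB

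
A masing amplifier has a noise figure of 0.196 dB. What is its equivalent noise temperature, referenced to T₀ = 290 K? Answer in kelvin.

F = 10^(0.196/10) = 1.04616
T_e = (F − 1)·T₀ = (1.04616 − 1) × 290 = 13.4 K

13.4 K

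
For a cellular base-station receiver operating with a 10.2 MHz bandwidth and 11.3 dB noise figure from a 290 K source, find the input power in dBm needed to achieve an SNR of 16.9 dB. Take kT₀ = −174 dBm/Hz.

−75.7 dBm

Sensitivity = −174 + 10 log₁₀(B) + NF + SNR_min
= −174 + 70.09 + 11.3 + 16.9
= −75.71 dBm → −75.7 dBm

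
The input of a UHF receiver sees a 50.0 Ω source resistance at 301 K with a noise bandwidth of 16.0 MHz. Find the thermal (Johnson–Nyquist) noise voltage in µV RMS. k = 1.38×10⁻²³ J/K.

V_n = √(4kTRB)
4kTRB = 4 × 1.38×10⁻²³ × 301 × 5.00×10¹ × 1.60×10⁷ = 1.33×10⁻¹¹ V²
V_n = √(1.33×10⁻¹¹) = 3.65×10⁻⁶ V = 3.65 µV

3.65 µV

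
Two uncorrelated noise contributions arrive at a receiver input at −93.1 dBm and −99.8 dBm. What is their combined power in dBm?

Convert to linear, add, convert back:
P₁ = 4.90×10⁻¹³ W, P₂ = 1.05×10⁻¹³ W
P_tot = 5.94×10⁻¹³ W → 10 log₁₀(P_tot / 10⁻³) = −92.3 dBm

−92.3 dBm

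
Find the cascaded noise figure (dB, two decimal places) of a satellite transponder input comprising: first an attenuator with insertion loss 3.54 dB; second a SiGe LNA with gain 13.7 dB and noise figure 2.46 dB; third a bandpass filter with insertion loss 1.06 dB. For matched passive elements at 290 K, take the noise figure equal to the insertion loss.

Convert to linear (a loss of L dB is a gain of −L dB): F_i = 10^(NF_i/10), G_i = 10^(G_i,dB/10)
  Stage 1: F_1 = 10^(3.54/10) = 2.259, G_1 = 10^(−3.54/10) = 0.4426
  Stage 2: F_2 = 10^(2.46/10) = 1.762, G_2 = 10^(13.7/10) = 23.44
  Stage 3: F_3 = 10^(1.06/10) = 1.276, G_3 = 10^(−1.06/10) = 0.7834
Friis cascade:
  F = 2.259 + (1.762 − 1)/0.4426 + (1.276 − 1)/10.38 = 4.008
NF = 10 log₁₀(4.008) = 6.03 dB

6.03 dB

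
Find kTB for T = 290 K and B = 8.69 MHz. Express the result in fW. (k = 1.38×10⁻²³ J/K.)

P_n = kTB = 1.38×10⁻²³ × 290 × 8.69×10⁶ = 3.48×10⁻¹⁴ W = 34.8 fW

34.8 fW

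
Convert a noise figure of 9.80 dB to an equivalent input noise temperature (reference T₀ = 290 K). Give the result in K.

2479 K

F = 10^(9.80/10) = 9.54993
T_e = (F − 1)·T₀ = (9.54993 − 1) × 290 = 2479 K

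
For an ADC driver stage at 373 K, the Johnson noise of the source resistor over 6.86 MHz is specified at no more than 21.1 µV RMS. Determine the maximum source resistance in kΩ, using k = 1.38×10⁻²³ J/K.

Johnson–Nyquist: V_n = √(4kTRB) ⇒ R = V_n² / (4kTB)
4kTB = 4 × 1.38×10⁻²³ × 373 × 6.86×10⁶ = 1.41×10⁻¹³
R = (2.11×10⁻⁵)² / 1.41×10⁻¹³ = 3.15×10³ Ω = 3.15 kΩ

3.15 kΩ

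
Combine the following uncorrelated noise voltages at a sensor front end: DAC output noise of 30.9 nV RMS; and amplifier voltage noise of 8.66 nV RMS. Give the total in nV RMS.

32.1 nV

Uncorrelated sources add in power (mean-square): V_tot = √(ΣV_i²)
V_tot = √[(3.09×10⁻⁸)² + (8.66×10⁻⁹)²] = 3.21×10⁻⁸ V = 32.1 nV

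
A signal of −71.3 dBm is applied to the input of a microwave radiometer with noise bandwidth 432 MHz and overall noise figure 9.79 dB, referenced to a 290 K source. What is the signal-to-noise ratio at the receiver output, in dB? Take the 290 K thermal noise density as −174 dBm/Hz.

Noise floor: N = −174 + 10 log₁₀(B) + NF
10 log₁₀(4.32×10⁸) = 86.35 dB
N = −174 + 86.35 + 9.79 = −77.86 dBm
SNR = P_sig − N = −71.3 − (−77.86) = 6.56 dB → 6.6 dB

6.6 dB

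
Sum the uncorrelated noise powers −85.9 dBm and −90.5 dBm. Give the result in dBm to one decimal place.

−84.6 dBm

Convert to linear, add, convert back:
P₁ = 2.57×10⁻¹² W, P₂ = 8.91×10⁻¹³ W
P_tot = 3.46×10⁻¹² W → 10 log₁₀(P_tot / 10⁻³) = −84.6 dBm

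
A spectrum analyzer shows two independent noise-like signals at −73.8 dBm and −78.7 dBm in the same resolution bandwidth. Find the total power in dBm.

Convert to linear, add, convert back:
P₁ = 4.17×10⁻¹¹ W, P₂ = 1.35×10⁻¹¹ W
P_tot = 5.52×10⁻¹¹ W → 10 log₁₀(P_tot / 10⁻³) = −72.6 dBm

−72.6 dBm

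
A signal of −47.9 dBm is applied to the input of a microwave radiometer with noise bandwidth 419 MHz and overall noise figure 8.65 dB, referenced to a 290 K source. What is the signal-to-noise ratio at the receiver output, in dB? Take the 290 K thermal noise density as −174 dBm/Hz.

Noise floor: N = −174 + 10 log₁₀(B) + NF
10 log₁₀(4.19×10⁸) = 86.22 dB
N = −174 + 86.22 + 8.65 = −79.13 dBm
SNR = P_sig − N = −47.9 − (−79.13) = 31.23 dB → 31.2 dB

31.2 dB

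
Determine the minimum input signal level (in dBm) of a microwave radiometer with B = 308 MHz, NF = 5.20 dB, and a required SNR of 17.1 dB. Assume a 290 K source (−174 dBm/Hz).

−66.8 dBm

Sensitivity = −174 + 10 log₁₀(B) + NF + SNR_min
= −174 + 84.89 + 5.20 + 17.1
= −66.81 dBm → −66.8 dBm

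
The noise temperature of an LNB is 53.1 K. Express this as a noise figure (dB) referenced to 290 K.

F = 1 + T_e/T₀ = 1 + 53.1/290 = 1.1831
NF = 10 log₁₀(1.1831) = 0.730 dB

0.730 dB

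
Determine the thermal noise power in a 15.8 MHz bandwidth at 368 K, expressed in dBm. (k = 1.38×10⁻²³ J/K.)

−101.0 dBm

P_n = kTB = 1.38×10⁻²³ × 368 × 1.58×10⁷ = 8.02×10⁻¹⁴ W
In dBm: 10 log₁₀(8.02×10⁻¹⁴ / 10⁻³) = −101.0 dBm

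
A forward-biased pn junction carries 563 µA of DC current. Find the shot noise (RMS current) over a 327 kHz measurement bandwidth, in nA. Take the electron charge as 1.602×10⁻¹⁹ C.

I_n = √(2qI·B)
2qI·B = 2 × 1.602×10⁻¹⁹ × 5.63×10⁻⁴ × 3.27×10⁵ = 5.90×10⁻¹⁷ A²
I_n = √(5.90×10⁻¹⁷) = 7.68×10⁻⁹ A = 7.68 nA

7.68 nA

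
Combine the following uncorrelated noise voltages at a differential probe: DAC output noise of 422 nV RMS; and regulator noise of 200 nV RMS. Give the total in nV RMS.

Uncorrelated sources add in power (mean-square): V_tot = √(ΣV_i²)
V_tot = √[(4.22×10⁻⁷)² + (2.00×10⁻⁷)²] = 4.67×10⁻⁷ V = 467 nV

467 nV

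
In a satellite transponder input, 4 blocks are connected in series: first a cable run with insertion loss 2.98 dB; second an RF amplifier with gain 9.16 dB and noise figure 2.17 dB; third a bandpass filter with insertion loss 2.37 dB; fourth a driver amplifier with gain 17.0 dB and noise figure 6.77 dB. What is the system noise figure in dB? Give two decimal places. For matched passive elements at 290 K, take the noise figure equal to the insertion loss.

7.00 dB

Convert to linear (a loss of L dB is a gain of −L dB): F_i = 10^(NF_i/10), G_i = 10^(G_i,dB/10)
  Stage 1: F_1 = 10^(2.98/10) = 1.986, G_1 = 10^(−2.98/10) = 0.5035
  Stage 2: F_2 = 10^(2.17/10) = 1.648, G_2 = 10^(9.16/10) = 8.241
  Stage 3: F_3 = 10^(2.37/10) = 1.726, G_3 = 10^(−2.37/10) = 0.5794
  Stage 4: F_4 = 10^(6.77/10) = 4.753, G_4 = 10^(17.0/10) = 50.12
Friis cascade:
  F = 1.986 + (1.648 − 1)/0.5035 + (1.726 − 1)/4.150 + (4.753 − 1)/2.404 = 5.009
NF = 10 log₁₀(5.009) = 7.00 dB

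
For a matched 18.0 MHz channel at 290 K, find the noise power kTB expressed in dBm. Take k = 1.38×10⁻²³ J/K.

P_n = kTB = 1.38×10⁻²³ × 290 × 1.80×10⁷ = 7.20×10⁻¹⁴ W
In dBm: 10 log₁₀(7.20×10⁻¹⁴ / 10⁻³) = −101.4 dBm

−101.4 dBm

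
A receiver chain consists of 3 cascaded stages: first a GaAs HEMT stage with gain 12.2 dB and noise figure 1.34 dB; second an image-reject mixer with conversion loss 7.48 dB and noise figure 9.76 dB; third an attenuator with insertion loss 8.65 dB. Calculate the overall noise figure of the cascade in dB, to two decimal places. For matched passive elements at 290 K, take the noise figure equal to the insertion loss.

6.03 dB

Convert to linear (a loss of L dB is a gain of −L dB): F_i = 10^(NF_i/10), G_i = 10^(G_i,dB/10)
  Stage 1: F_1 = 10^(1.34/10) = 1.361, G_1 = 10^(12.2/10) = 16.60
  Stage 2: F_2 = 10^(9.76/10) = 9.462, G_2 = 10^(−7.48/10) = 0.1786
  Stage 3: F_3 = 10^(8.65/10) = 7.328, G_3 = 10^(−8.65/10) = 0.1365
Friis cascade:
  F = 1.361 + (9.462 − 1)/16.60 + (7.328 − 1)/2.965 = 4.006
NF = 10 log₁₀(4.006) = 6.03 dB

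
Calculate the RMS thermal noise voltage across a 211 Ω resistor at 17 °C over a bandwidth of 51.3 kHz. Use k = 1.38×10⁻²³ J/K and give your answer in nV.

416 nV

T = 17 °C + 273.15 = 290.15 K
V_n = √(4kTRB)
4kTRB = 4 × 1.38×10⁻²³ × 290.15 × 2.11×10² × 5.13×10⁴ = 1.73×10⁻¹³ V²
V_n = √(1.73×10⁻¹³) = 4.16×10⁻⁷ V = 416 nV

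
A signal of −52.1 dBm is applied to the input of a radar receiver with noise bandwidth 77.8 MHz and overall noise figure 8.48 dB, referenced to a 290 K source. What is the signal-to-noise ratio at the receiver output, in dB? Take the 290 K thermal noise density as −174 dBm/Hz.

34.5 dB

Noise floor: N = −174 + 10 log₁₀(B) + NF
10 log₁₀(7.78×10⁷) = 78.91 dB
N = −174 + 78.91 + 8.48 = −86.61 dBm
SNR = P_sig − N = −52.1 − (−86.61) = 34.51 dB → 34.5 dB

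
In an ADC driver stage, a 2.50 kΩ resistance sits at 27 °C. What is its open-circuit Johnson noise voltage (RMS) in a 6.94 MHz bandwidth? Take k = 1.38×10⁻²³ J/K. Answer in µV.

T = 27 °C + 273.15 = 300.15 K
V_n = √(4kTRB)
4kTRB = 4 × 1.38×10⁻²³ × 300.15 × 2.50×10³ × 6.94×10⁶ = 2.87×10⁻¹⁰ V²
V_n = √(2.87×10⁻¹⁰) = 1.70×10⁻⁵ V = 17.0 µV

17.0 µV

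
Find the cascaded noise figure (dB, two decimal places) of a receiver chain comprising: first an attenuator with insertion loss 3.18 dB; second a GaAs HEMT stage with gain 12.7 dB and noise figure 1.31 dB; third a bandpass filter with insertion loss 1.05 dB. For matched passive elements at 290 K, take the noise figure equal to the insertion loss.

4.54 dB

Convert to linear (a loss of L dB is a gain of −L dB): F_i = 10^(NF_i/10), G_i = 10^(G_i,dB/10)
  Stage 1: F_1 = 10^(3.18/10) = 2.080, G_1 = 10^(−3.18/10) = 0.4808
  Stage 2: F_2 = 10^(1.31/10) = 1.352, G_2 = 10^(12.7/10) = 18.62
  Stage 3: F_3 = 10^(1.05/10) = 1.274, G_3 = 10^(−1.05/10) = 0.7852
Friis cascade:
  F = 2.080 + (1.352 − 1)/0.4808 + (1.274 − 1)/8.954 = 2.842
NF = 10 log₁₀(2.842) = 4.54 dB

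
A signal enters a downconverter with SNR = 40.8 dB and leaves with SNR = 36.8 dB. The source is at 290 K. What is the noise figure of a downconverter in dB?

4.0 dB

NF (dB) = SNR_in(dB) − SNR_out(dB) when the source is at T₀
NF = 40.8 − 36.8 = 4.0 dB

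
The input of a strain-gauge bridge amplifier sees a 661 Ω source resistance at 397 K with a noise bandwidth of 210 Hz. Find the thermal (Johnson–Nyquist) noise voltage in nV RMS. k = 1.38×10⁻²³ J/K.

55.2 nV

V_n = √(4kTRB)
4kTRB = 4 × 1.38×10⁻²³ × 397 × 6.61×10² × 2.10×10² = 3.04×10⁻¹⁵ V²
V_n = √(3.04×10⁻¹⁵) = 5.52×10⁻⁸ V = 55.2 nV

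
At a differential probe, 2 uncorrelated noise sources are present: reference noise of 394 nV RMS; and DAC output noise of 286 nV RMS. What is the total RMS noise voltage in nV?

487 nV

Uncorrelated sources add in power (mean-square): V_tot = √(ΣV_i²)
V_tot = √[(3.94×10⁻⁷)² + (2.86×10⁻⁷)²] = 4.87×10⁻⁷ V = 487 nV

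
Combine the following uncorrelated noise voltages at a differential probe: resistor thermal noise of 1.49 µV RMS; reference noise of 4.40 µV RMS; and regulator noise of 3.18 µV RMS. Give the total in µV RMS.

5.63 µV

Uncorrelated sources add in power (mean-square): V_tot = √(ΣV_i²)
V_tot = √[(1.49×10⁻⁶)² + (4.40×10⁻⁶)² + (3.18×10⁻⁶)²] = 5.63×10⁻⁶ V = 5.63 µV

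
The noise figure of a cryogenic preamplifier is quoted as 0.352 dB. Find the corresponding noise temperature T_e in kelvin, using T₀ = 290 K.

F = 10^(0.352/10) = 1.08443
T_e = (F − 1)·T₀ = (1.08443 − 1) × 290 = 24.5 K

24.5 K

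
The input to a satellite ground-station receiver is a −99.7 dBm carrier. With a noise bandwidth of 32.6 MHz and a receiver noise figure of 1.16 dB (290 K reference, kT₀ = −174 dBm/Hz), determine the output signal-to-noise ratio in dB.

−2.0 dB

Noise floor: N = −174 + 10 log₁₀(B) + NF
10 log₁₀(3.26×10⁷) = 75.13 dB
N = −174 + 75.13 + 1.16 = −97.71 dBm
SNR = P_sig − N = −99.7 − (−97.71) = −1.99 dB → −2.0 dB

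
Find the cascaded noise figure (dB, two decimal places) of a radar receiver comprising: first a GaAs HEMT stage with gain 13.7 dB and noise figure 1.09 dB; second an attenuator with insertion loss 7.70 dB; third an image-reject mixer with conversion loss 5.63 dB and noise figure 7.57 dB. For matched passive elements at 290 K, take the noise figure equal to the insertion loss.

4.28 dB

Convert to linear (a loss of L dB is a gain of −L dB): F_i = 10^(NF_i/10), G_i = 10^(G_i,dB/10)
  Stage 1: F_1 = 10^(1.09/10) = 1.285, G_1 = 10^(13.7/10) = 23.44
  Stage 2: F_2 = 10^(7.70/10) = 5.888, G_2 = 10^(−7.70/10) = 0.1698
  Stage 3: F_3 = 10^(7.57/10) = 5.715, G_3 = 10^(−5.63/10) = 0.2735
Friis cascade:
  F = 1.285 + (5.888 − 1)/23.44 + (5.715 − 1)/3.981 = 2.678
NF = 10 log₁₀(2.678) = 4.28 dB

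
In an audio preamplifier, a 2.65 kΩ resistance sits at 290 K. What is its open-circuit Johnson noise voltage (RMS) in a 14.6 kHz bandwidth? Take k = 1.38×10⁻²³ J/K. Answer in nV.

787 nV

V_n = √(4kTRB)
4kTRB = 4 × 1.38×10⁻²³ × 290 × 2.65×10³ × 1.46×10⁴ = 6.19×10⁻¹³ V²
V_n = √(6.19×10⁻¹³) = 7.87×10⁻⁷ V = 787 nV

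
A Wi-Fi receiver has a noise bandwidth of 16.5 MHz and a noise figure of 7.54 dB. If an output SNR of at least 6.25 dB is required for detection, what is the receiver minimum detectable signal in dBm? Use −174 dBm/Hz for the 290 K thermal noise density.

−88.0 dBm

Sensitivity = −174 + 10 log₁₀(B) + NF + SNR_min
= −174 + 72.17 + 7.54 + 6.25
= −88.04 dBm → −88.0 dBm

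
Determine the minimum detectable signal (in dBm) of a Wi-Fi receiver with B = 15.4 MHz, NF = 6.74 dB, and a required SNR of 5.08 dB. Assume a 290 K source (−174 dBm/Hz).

Sensitivity = −174 + 10 log₁₀(B) + NF + SNR_min
= −174 + 71.88 + 6.74 + 5.08
= −90.30 dBm → −90.3 dBm

−90.3 dBm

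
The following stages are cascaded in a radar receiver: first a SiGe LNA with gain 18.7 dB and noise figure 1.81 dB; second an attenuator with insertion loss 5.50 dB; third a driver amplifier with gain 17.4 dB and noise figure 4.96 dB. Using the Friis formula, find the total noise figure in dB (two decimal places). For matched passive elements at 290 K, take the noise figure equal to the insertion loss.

2.18 dB

Convert to linear (a loss of L dB is a gain of −L dB): F_i = 10^(NF_i/10), G_i = 10^(G_i,dB/10)
  Stage 1: F_1 = 10^(1.81/10) = 1.517, G_1 = 10^(18.7/10) = 74.13
  Stage 2: F_2 = 10^(5.50/10) = 3.548, G_2 = 10^(−5.50/10) = 0.2818
  Stage 3: F_3 = 10^(4.96/10) = 3.133, G_3 = 10^(17.4/10) = 54.95
Friis cascade:
  F = 1.517 + (3.548 − 1)/74.13 + (3.133 − 1)/20.89 = 1.654
NF = 10 log₁₀(1.654) = 2.18 dB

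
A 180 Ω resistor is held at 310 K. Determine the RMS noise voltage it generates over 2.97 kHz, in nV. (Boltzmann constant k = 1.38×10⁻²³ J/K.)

V_n = √(4kTRB)
4kTRB = 4 × 1.38×10⁻²³ × 310 × 1.80×10² × 2.97×10³ = 9.15×10⁻¹⁵ V²
V_n = √(9.15×10⁻¹⁵) = 9.56×10⁻⁸ V = 95.6 nV

95.6 nV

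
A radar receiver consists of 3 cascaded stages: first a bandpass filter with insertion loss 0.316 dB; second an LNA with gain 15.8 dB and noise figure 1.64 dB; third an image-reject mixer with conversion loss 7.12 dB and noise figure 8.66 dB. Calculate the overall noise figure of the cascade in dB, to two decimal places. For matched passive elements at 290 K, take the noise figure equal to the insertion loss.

Convert to linear (a loss of L dB is a gain of −L dB): F_i = 10^(NF_i/10), G_i = 10^(G_i,dB/10)
  Stage 1: F_1 = 10^(0.316/10) = 1.075, G_1 = 10^(−0.316/10) = 0.9298
  Stage 2: F_2 = 10^(1.64/10) = 1.459, G_2 = 10^(15.8/10) = 38.02
  Stage 3: F_3 = 10^(8.66/10) = 7.345, G_3 = 10^(−7.12/10) = 0.1941
Friis cascade:
  F = 1.075 + (1.459 − 1)/0.9298 + (7.345 − 1)/35.35 = 1.748
NF = 10 log₁₀(1.748) = 2.43 dB

2.43 dB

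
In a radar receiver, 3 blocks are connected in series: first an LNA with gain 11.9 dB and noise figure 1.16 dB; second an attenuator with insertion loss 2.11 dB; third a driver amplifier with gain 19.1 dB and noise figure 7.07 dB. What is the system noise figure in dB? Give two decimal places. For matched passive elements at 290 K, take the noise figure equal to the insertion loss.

2.49 dB

Convert to linear (a loss of L dB is a gain of −L dB): F_i = 10^(NF_i/10), G_i = 10^(G_i,dB/10)
  Stage 1: F_1 = 10^(1.16/10) = 1.306, G_1 = 10^(11.9/10) = 15.49
  Stage 2: F_2 = 10^(2.11/10) = 1.626, G_2 = 10^(−2.11/10) = 0.6152
  Stage 3: F_3 = 10^(7.07/10) = 5.093, G_3 = 10^(19.1/10) = 81.28
Friis cascade:
  F = 1.306 + (1.626 − 1)/15.49 + (5.093 − 1)/9.528 = 1.776
NF = 10 log₁₀(1.776) = 2.49 dB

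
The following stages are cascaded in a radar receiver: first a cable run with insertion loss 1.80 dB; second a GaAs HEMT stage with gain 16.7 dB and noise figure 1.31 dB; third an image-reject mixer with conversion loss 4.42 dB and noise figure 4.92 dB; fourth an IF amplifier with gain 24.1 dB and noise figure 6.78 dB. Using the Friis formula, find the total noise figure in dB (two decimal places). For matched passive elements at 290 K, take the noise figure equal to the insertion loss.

Convert to linear (a loss of L dB is a gain of −L dB): F_i = 10^(NF_i/10), G_i = 10^(G_i,dB/10)
  Stage 1: F_1 = 10^(1.80/10) = 1.514, G_1 = 10^(−1.80/10) = 0.6607
  Stage 2: F_2 = 10^(1.31/10) = 1.352, G_2 = 10^(16.7/10) = 46.77
  Stage 3: F_3 = 10^(4.92/10) = 3.105, G_3 = 10^(−4.42/10) = 0.3614
  Stage 4: F_4 = 10^(6.78/10) = 4.764, G_4 = 10^(24.1/10) = 257.0
Friis cascade:
  F = 1.514 + (1.352 − 1)/0.6607 + (3.105 − 1)/30.90 + (4.764 − 1)/11.17 = 2.452
NF = 10 log₁₀(2.452) = 3.89 dB

3.89 dB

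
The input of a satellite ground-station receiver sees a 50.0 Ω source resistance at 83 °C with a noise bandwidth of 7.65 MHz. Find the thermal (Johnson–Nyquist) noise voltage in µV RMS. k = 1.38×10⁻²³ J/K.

2.74 µV

T = 83 °C + 273.15 = 356.15 K
V_n = √(4kTRB)
4kTRB = 4 × 1.38×10⁻²³ × 356.15 × 5.00×10¹ × 7.65×10⁶ = 7.52×10⁻¹² V²
V_n = √(7.52×10⁻¹²) = 2.74×10⁻⁶ V = 2.74 µV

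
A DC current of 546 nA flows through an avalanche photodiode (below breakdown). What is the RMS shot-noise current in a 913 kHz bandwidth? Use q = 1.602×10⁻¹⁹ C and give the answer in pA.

400 pA

I_n = √(2qI·B)
2qI·B = 2 × 1.602×10⁻¹⁹ × 5.46×10⁻⁷ × 9.13×10⁵ = 1.60×10⁻¹⁹ A²
I_n = √(1.60×10⁻¹⁹) = 4.00×10⁻¹⁰ A = 400 pA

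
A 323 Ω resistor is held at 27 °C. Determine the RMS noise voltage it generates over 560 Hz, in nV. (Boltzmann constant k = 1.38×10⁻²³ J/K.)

T = 27 °C + 273.15 = 300.15 K
V_n = √(4kTRB)
4kTRB = 4 × 1.38×10⁻²³ × 300.15 × 3.23×10² × 5.60×10² = 3.00×10⁻¹⁵ V²
V_n = √(3.00×10⁻¹⁵) = 5.47×10⁻⁸ V = 54.7 nV

54.7 nV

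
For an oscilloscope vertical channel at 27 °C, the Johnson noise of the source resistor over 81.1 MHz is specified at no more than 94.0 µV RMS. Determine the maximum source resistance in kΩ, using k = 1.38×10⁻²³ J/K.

T = 27 °C + 273.15 = 300.15 K
Johnson–Nyquist: V_n = √(4kTRB) ⇒ R = V_n² / (4kTB)
4kTB = 4 × 1.38×10⁻²³ × 300.15 × 8.11×10⁷ = 1.34×10⁻¹²
R = (9.40×10⁻⁵)² / 1.34×10⁻¹² = 6.58×10³ Ω = 6.58 kΩ

6.58 kΩ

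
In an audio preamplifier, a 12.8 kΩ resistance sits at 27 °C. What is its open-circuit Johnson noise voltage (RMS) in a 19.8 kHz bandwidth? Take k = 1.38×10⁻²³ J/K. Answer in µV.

T = 27 °C + 273.15 = 300.15 K
V_n = √(4kTRB)
4kTRB = 4 × 1.38×10⁻²³ × 300.15 × 1.28×10⁴ × 1.98×10⁴ = 4.20×10⁻¹² V²
V_n = √(4.20×10⁻¹²) = 2.05×10⁻⁶ V = 2.05 µV

2.05 µV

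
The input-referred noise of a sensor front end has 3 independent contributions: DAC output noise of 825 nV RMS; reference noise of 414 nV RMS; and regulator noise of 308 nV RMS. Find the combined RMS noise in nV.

973 nV

Uncorrelated sources add in power (mean-square): V_tot = √(ΣV_i²)
V_tot = √[(8.25×10⁻⁷)² + (4.14×10⁻⁷)² + (3.08×10⁻⁷)²] = 9.73×10⁻⁷ V = 973 nV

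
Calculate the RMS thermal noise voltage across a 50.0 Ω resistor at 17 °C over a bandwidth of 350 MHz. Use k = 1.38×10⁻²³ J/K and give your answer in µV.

16.7 µV

T = 17 °C + 273.15 = 290.15 K
V_n = √(4kTRB)
4kTRB = 4 × 1.38×10⁻²³ × 290.15 × 5.00×10¹ × 3.50×10⁸ = 2.80×10⁻¹⁰ V²
V_n = √(2.80×10⁻¹⁰) = 1.67×10⁻⁵ V = 16.7 µV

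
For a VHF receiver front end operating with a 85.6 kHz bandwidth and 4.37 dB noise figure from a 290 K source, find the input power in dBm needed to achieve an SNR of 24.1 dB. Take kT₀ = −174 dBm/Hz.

−96.2 dBm

Sensitivity = −174 + 10 log₁₀(B) + NF + SNR_min
= −174 + 49.32 + 4.37 + 24.1
= −96.21 dBm → −96.2 dBm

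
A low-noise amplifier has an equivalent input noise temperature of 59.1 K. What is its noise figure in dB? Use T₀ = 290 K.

F = 1 + T_e/T₀ = 1 + 59.1/290 = 1.20379
NF = 10 log₁₀(1.20379) = 0.806 dB

0.806 dB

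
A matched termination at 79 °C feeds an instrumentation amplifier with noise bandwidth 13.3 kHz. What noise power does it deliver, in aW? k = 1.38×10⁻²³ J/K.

T = 79 °C + 273.15 = 352.15 K
P_n = kTB = 1.38×10⁻²³ × 352.15 × 1.33×10⁴ = 6.46×10⁻¹⁷ W = 64.6 aW

64.6 aW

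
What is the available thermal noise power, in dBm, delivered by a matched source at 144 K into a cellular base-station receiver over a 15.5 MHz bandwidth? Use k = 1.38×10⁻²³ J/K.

−105.1 dBm

P_n = kTB = 1.38×10⁻²³ × 144 × 1.55×10⁷ = 3.08×10⁻¹⁴ W
In dBm: 10 log₁₀(3.08×10⁻¹⁴ / 10⁻³) = −105.1 dBm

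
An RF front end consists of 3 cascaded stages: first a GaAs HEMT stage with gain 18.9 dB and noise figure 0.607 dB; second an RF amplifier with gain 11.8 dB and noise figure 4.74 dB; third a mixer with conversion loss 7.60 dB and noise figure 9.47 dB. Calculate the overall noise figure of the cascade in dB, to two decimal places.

Convert to linear (a loss of L dB is a gain of −L dB): F_i = 10^(NF_i/10), G_i = 10^(G_i,dB/10)
  Stage 1: F_1 = 10^(0.607/10) = 1.150, G_1 = 10^(18.9/10) = 77.62
  Stage 2: F_2 = 10^(4.74/10) = 2.979, G_2 = 10^(11.8/10) = 15.14
  Stage 3: F_3 = 10^(9.47/10) = 8.851, G_3 = 10^(−7.60/10) = 0.1738
Friis cascade:
  F = 1.150 + (2.979 − 1)/77.62 + (8.851 − 1)/1175 = 1.182
NF = 10 log₁₀(1.182) = 0.73 dB

0.73 dB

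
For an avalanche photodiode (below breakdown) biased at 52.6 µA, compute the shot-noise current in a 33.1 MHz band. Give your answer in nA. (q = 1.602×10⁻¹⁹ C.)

I_n = √(2qI·B)
2qI·B = 2 × 1.602×10⁻¹⁹ × 5.26×10⁻⁵ × 3.31×10⁷ = 5.58×10⁻¹⁶ A²
I_n = √(5.58×10⁻¹⁶) = 2.36×10⁻⁸ A = 23.6 nA

23.6 nA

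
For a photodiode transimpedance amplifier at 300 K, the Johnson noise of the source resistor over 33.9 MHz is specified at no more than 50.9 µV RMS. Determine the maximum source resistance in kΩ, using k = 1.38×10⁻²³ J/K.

4.62 kΩ

Johnson–Nyquist: V_n = √(4kTRB) ⇒ R = V_n² / (4kTB)
4kTB = 4 × 1.38×10⁻²³ × 300 × 3.39×10⁷ = 5.61×10⁻¹³
R = (5.09×10⁻⁵)² / 5.61×10⁻¹³ = 4.62×10³ Ω = 4.62 kΩ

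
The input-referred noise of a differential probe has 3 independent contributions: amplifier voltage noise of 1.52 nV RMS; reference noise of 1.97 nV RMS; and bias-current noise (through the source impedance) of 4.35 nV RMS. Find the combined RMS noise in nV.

Uncorrelated sources add in power (mean-square): V_tot = √(ΣV_i²)
V_tot = √[(1.52×10⁻⁹)² + (1.97×10⁻⁹)² + (4.35×10⁻⁹)²] = 5.01×10⁻⁹ V = 5.01 nV

5.01 nV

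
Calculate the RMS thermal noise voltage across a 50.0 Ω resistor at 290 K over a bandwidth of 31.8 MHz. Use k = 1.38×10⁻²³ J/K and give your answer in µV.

V_n = √(4kTRB)
4kTRB = 4 × 1.38×10⁻²³ × 290 × 5.00×10¹ × 3.18×10⁷ = 2.55×10⁻¹¹ V²
V_n = √(2.55×10⁻¹¹) = 5.05×10⁻⁶ V = 5.05 µV

5.05 µV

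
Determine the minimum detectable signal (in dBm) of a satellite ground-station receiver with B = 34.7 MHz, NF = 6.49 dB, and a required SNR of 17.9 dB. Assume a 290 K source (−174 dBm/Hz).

−74.2 dBm

Sensitivity = −174 + 10 log₁₀(B) + NF + SNR_min
= −174 + 75.4 + 6.49 + 17.9
= −74.21 dBm → −74.2 dBm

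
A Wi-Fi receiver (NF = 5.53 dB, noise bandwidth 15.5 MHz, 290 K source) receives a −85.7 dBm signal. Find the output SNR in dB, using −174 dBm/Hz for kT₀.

10.9 dB

Noise floor: N = −174 + 10 log₁₀(B) + NF
10 log₁₀(1.55×10⁷) = 71.9 dB
N = −174 + 71.9 + 5.53 = −96.57 dBm
SNR = P_sig − N = −85.7 − (−96.57) = 10.87 dB → 10.9 dB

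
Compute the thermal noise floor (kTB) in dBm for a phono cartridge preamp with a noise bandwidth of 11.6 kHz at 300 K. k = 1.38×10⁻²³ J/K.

P_n = kTB = 1.38×10⁻²³ × 300 × 1.16×10⁴ = 4.80×10⁻¹⁷ W
In dBm: 10 log₁₀(4.80×10⁻¹⁷ / 10⁻³) = −133.2 dBm

−133.2 dBm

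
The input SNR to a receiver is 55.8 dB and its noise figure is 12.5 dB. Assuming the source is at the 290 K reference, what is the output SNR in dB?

43.3 dB

By definition F = SNR_in/SNR_out, so in dB: SNR_out = SNR_in − NF
SNR_out = 55.8 − 12.5 = 43.3 dB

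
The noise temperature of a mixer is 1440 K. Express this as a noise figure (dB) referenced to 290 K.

F = 1 + T_e/T₀ = 1 + 1440/290 = 5.96552
NF = 10 log₁₀(5.96552) = 7.76 dB

7.76 dB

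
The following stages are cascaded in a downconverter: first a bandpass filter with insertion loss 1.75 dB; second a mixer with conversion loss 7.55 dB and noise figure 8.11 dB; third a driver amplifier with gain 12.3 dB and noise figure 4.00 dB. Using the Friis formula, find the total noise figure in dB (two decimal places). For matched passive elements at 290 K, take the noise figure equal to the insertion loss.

13.53 dB

Convert to linear (a loss of L dB is a gain of −L dB): F_i = 10^(NF_i/10), G_i = 10^(G_i,dB/10)
  Stage 1: F_1 = 10^(1.75/10) = 1.496, G_1 = 10^(−1.75/10) = 0.6683
  Stage 2: F_2 = 10^(8.11/10) = 6.471, G_2 = 10^(−7.55/10) = 0.1758
  Stage 3: F_3 = 10^(4.00/10) = 2.512, G_3 = 10^(12.3/10) = 16.98
Friis cascade:
  F = 1.496 + (6.471 − 1)/0.6683 + (2.512 − 1)/0.1175 = 22.55
NF = 10 log₁₀(22.55) = 13.53 dB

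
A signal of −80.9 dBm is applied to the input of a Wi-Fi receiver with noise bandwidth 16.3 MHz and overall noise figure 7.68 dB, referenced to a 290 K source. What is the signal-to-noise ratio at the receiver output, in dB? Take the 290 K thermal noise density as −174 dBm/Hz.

Noise floor: N = −174 + 10 log₁₀(B) + NF
10 log₁₀(1.63×10⁷) = 72.12 dB
N = −174 + 72.12 + 7.68 = −94.20 dBm
SNR = P_sig − N = −80.9 − (−94.20) = 13.30 dB → 13.3 dB

13.3 dB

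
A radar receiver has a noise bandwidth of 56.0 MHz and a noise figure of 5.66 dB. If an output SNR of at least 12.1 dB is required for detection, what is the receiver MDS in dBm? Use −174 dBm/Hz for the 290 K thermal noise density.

−78.8 dBm

Sensitivity = −174 + 10 log₁₀(B) + NF + SNR_min
= −174 + 77.48 + 5.66 + 12.1
= −78.76 dBm → −78.8 dBm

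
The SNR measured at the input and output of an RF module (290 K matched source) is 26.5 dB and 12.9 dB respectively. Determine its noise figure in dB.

13.6 dB

NF (dB) = SNR_in(dB) − SNR_out(dB) when the source is at T₀
NF = 26.5 − 12.9 = 13.6 dB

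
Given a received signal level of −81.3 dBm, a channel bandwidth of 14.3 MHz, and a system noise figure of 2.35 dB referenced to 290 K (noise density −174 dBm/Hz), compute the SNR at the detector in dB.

Noise floor: N = −174 + 10 log₁₀(B) + NF
10 log₁₀(1.43×10⁷) = 71.55 dB
N = −174 + 71.55 + 2.35 = −100.10 dBm
SNR = P_sig − N = −81.3 − (−100.10) = 18.80 dB → 18.8 dB

18.8 dB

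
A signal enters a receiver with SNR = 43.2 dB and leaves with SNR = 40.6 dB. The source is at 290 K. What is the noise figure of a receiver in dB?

NF (dB) = SNR_in(dB) − SNR_out(dB) when the source is at T₀
NF = 43.2 − 40.6 = 2.6 dB

2.6 dB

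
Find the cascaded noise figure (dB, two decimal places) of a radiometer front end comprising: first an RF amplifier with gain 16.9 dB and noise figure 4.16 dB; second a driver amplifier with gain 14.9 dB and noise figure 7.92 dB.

4.33 dB

Convert to linear (a loss of L dB is a gain of −L dB): F_i = 10^(NF_i/10), G_i = 10^(G_i,dB/10)
  Stage 1: F_1 = 10^(4.16/10) = 2.606, G_1 = 10^(16.9/10) = 48.98
  Stage 2: F_2 = 10^(7.92/10) = 6.194, G_2 = 10^(14.9/10) = 30.90
Friis cascade:
  F = 2.606 + (6.194 − 1)/48.98 = 2.712
NF = 10 log₁₀(2.712) = 4.33 dB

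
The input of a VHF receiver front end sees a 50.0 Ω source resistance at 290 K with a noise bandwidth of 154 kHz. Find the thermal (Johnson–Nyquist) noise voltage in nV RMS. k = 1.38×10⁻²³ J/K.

351 nV

V_n = √(4kTRB)
4kTRB = 4 × 1.38×10⁻²³ × 290 × 5.00×10¹ × 1.54×10⁵ = 1.23×10⁻¹³ V²
V_n = √(1.23×10⁻¹³) = 3.51×10⁻⁷ V = 351 nV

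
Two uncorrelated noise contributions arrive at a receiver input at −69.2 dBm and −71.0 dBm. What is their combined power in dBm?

Convert to linear, add, convert back:
P₁ = 1.20×10⁻¹⁰ W, P₂ = 7.94×10⁻¹¹ W
P_tot = 2.00×10⁻¹⁰ W → 10 log₁₀(P_tot / 10⁻³) = −67.0 dBm

−67.0 dBm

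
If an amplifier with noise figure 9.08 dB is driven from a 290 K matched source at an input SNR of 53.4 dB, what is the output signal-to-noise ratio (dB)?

By definition F = SNR_in/SNR_out, so in dB: SNR_out = SNR_in − NF
SNR_out = 53.4 − 9.08 = 44.32 dB

44.32 dB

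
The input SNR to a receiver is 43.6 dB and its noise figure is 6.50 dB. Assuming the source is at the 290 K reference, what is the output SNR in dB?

37.10 dB

By definition F = SNR_in/SNR_out, so in dB: SNR_out = SNR_in − NF
SNR_out = 43.6 − 6.50 = 37.10 dB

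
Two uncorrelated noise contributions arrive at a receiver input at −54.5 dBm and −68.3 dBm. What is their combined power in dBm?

−54.3 dBm

Convert to linear, add, convert back:
P₁ = 3.55×10⁻⁹ W, P₂ = 1.48×10⁻¹⁰ W
P_tot = 3.70×10⁻⁹ W → 10 log₁₀(P_tot / 10⁻³) = −54.3 dBm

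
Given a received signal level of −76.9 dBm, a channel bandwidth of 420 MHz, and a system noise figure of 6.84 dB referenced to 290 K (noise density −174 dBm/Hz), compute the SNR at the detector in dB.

4.0 dB

Noise floor: N = −174 + 10 log₁₀(B) + NF
10 log₁₀(4.20×10⁸) = 86.23 dB
N = −174 + 86.23 + 6.84 = −80.93 dBm
SNR = P_sig − N = −76.9 − (−80.93) = 4.03 dB → 4.0 dB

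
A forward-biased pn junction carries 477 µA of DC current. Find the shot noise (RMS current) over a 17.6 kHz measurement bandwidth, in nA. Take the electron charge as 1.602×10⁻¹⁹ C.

I_n = √(2qI·B)
2qI·B = 2 × 1.602×10⁻¹⁹ × 4.77×10⁻⁴ × 1.76×10⁴ = 2.69×10⁻¹⁸ A²
I_n = √(2.69×10⁻¹⁸) = 1.64×10⁻⁹ A = 1.64 nA

1.64 nA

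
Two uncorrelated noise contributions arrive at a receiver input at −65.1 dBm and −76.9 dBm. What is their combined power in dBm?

−64.8 dBm

Convert to linear, add, convert back:
P₁ = 3.09×10⁻¹⁰ W, P₂ = 2.04×10⁻¹¹ W
P_tot = 3.29×10⁻¹⁰ W → 10 log₁₀(P_tot / 10⁻³) = −64.8 dBm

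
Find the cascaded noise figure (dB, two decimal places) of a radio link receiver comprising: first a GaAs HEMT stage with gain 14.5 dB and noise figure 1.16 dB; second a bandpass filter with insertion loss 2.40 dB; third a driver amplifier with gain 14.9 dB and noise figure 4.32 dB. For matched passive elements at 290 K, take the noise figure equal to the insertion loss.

1.58 dB

Convert to linear (a loss of L dB is a gain of −L dB): F_i = 10^(NF_i/10), G_i = 10^(G_i,dB/10)
  Stage 1: F_1 = 10^(1.16/10) = 1.306, G_1 = 10^(14.5/10) = 28.18
  Stage 2: F_2 = 10^(2.40/10) = 1.738, G_2 = 10^(−2.40/10) = 0.5754
  Stage 3: F_3 = 10^(4.32/10) = 2.704, G_3 = 10^(14.9/10) = 30.90
Friis cascade:
  F = 1.306 + (1.738 − 1)/28.18 + (2.704 − 1)/16.22 = 1.437
NF = 10 log₁₀(1.437) = 1.58 dB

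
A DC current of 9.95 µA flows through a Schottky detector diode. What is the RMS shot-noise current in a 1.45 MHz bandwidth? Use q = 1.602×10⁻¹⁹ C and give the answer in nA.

2.15 nA

I_n = √(2qI·B)
2qI·B = 2 × 1.602×10⁻¹⁹ × 9.95×10⁻⁶ × 1.45×10⁶ = 4.62×10⁻¹⁸ A²
I_n = √(4.62×10⁻¹⁸) = 2.15×10⁻⁹ A = 2.15 nA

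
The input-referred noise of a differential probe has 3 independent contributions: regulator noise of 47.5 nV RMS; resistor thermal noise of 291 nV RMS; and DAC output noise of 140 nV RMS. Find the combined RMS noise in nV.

Uncorrelated sources add in power (mean-square): V_tot = √(ΣV_i²)
V_tot = √[(4.75×10⁻⁸)² + (2.91×10⁻⁷)² + (1.40×10⁻⁷)²] = 3.26×10⁻⁷ V = 326 nV

326 nV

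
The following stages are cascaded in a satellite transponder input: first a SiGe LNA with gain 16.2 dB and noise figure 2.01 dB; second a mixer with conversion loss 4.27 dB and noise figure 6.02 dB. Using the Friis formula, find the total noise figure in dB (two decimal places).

2.20 dB

Convert to linear (a loss of L dB is a gain of −L dB): F_i = 10^(NF_i/10), G_i = 10^(G_i,dB/10)
  Stage 1: F_1 = 10^(2.01/10) = 1.589, G_1 = 10^(16.2/10) = 41.69
  Stage 2: F_2 = 10^(6.02/10) = 3.999, G_2 = 10^(−4.27/10) = 0.3741
Friis cascade:
  F = 1.589 + (3.999 − 1)/41.69 = 1.660
NF = 10 log₁₀(1.660) = 2.20 dB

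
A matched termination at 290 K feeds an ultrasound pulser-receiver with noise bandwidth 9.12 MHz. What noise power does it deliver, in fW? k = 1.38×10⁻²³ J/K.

P_n = kTB = 1.38×10⁻²³ × 290 × 9.12×10⁶ = 3.65×10⁻¹⁴ W = 36.5 fW

36.5 fW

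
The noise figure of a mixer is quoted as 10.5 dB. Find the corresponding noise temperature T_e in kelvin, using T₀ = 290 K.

2964 K

F = 10^(10.5/10) = 11.2202
T_e = (F − 1)·T₀ = (11.2202 − 1) × 290 = 2964 K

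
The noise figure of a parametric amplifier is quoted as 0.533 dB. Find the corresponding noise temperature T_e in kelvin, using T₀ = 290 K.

F = 10^(0.533/10) = 1.13058
T_e = (F − 1)·T₀ = (1.13058 − 1) × 290 = 37.9 K

37.9 K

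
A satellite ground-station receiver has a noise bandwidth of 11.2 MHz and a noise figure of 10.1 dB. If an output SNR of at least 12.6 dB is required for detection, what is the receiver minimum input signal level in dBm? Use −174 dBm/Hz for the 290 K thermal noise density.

−80.8 dBm

Sensitivity = −174 + 10 log₁₀(B) + NF + SNR_min
= −174 + 70.49 + 10.1 + 12.6
= −80.81 dBm → −80.8 dBm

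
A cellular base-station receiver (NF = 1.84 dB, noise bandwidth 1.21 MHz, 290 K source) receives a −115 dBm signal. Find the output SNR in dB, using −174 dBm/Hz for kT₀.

−3.7 dB

Noise floor: N = −174 + 10 log₁₀(B) + NF
10 log₁₀(1.21×10⁶) = 60.83 dB
N = −174 + 60.83 + 1.84 = −111.33 dBm
SNR = P_sig − N = −115 − (−111.33) = −3.67 dB → −3.7 dB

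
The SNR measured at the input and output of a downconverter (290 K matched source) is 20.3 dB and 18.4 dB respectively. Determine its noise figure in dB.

NF (dB) = SNR_in(dB) − SNR_out(dB) when the source is at T₀
NF = 20.3 − 18.4 = 1.9 dB

1.9 dB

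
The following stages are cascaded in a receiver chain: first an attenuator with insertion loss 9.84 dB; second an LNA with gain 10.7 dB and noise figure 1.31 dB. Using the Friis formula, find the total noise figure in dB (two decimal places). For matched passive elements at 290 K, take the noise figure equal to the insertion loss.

Convert to linear (a loss of L dB is a gain of −L dB): F_i = 10^(NF_i/10), G_i = 10^(G_i,dB/10)
  Stage 1: F_1 = 10^(9.84/10) = 9.638, G_1 = 10^(−9.84/10) = 0.1038
  Stage 2: F_2 = 10^(1.31/10) = 1.352, G_2 = 10^(10.7/10) = 11.75
Friis cascade:
  F = 9.638 + (1.352 − 1)/0.1038 = 13.03
NF = 10 log₁₀(13.03) = 11.15 dB

11.15 dB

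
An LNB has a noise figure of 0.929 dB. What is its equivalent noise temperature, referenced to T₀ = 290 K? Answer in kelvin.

F = 10^(0.929/10) = 1.23851
T_e = (F − 1)·T₀ = (1.23851 − 1) × 290 = 69.2 K

69.2 K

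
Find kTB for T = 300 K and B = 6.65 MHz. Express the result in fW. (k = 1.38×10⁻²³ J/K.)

27.5 fW

P_n = kTB = 1.38×10⁻²³ × 300 × 6.65×10⁶ = 2.75×10⁻¹⁴ W = 27.5 fW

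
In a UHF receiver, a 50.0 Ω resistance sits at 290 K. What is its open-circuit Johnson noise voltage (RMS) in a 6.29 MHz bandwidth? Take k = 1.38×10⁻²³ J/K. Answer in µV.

V_n = √(4kTRB)
4kTRB = 4 × 1.38×10⁻²³ × 290 × 5.00×10¹ × 6.29×10⁶ = 5.03×10⁻¹² V²
V_n = √(5.03×10⁻¹²) = 2.24×10⁻⁶ V = 2.24 µV

2.24 µV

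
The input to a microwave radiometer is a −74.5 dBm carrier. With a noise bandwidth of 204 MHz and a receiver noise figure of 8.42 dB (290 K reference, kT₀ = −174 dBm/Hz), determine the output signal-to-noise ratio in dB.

Noise floor: N = −174 + 10 log₁₀(B) + NF
10 log₁₀(2.04×10⁸) = 83.1 dB
N = −174 + 83.1 + 8.42 = −82.48 dBm
SNR = P_sig − N = −74.5 − (−82.48) = 7.98 dB → 8.0 dB

8.0 dB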